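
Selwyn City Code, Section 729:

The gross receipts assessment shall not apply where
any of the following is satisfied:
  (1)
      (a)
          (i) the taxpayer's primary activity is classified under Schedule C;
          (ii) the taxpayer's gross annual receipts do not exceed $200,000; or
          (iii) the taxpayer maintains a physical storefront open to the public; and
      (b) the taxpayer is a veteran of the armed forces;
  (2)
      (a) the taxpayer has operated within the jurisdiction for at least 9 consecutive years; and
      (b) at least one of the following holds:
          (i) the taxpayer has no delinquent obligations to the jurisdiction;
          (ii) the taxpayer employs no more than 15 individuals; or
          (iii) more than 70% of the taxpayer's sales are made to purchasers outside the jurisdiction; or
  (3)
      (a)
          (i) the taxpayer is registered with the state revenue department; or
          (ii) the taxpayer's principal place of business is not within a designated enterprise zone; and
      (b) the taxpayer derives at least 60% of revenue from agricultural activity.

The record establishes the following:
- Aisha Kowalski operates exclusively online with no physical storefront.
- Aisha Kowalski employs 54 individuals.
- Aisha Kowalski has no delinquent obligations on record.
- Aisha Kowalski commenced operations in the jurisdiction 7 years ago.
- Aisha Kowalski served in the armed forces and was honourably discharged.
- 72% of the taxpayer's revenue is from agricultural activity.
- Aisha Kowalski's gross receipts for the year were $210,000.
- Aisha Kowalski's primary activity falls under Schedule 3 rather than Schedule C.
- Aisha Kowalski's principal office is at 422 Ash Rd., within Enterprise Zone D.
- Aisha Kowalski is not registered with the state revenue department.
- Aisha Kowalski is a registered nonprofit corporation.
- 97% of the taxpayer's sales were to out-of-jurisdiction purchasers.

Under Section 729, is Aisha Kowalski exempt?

(i) Schedule C activity — fails.
(ii) receipts ≤ $200,000 — fails.
(iii) has storefront — not met.
(a) = F OR F OR F = false.
(b) veteran — satisfied.
(1) = F AND T = false.
(a) ≥ 9 yrs in jurisdiction — not satisfied.
(i) no delinquency — satisfied.
(ii) ≤ 15 employees — not satisfied.
(iii) >70% out-of-jur. sales — met.
So (b) is satisfied (T OR F OR T).
(2) = F AND T = false.
(i) state-registered — not met.
(ii) not (in enterprise zone) — fails.
(a) = F OR F = false.
(b) ≥60% agricultural — satisfied.
(3) = F AND T = false.
So Overall is not satisfied (F OR F OR F).

No — not exempt.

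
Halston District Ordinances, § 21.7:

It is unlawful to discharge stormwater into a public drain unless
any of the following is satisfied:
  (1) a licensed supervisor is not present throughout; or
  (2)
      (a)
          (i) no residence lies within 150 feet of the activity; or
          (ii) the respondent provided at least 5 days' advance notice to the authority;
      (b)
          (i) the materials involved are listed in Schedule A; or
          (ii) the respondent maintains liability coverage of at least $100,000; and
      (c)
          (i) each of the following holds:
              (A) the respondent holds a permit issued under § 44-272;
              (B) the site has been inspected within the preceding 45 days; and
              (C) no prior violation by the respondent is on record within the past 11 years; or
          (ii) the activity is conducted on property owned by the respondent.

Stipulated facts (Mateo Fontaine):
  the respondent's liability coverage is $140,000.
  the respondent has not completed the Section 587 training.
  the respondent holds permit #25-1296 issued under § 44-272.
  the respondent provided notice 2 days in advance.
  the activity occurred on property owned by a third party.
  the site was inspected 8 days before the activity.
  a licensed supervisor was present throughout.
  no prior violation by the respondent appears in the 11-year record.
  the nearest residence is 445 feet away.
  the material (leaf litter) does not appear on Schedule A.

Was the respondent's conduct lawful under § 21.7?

Yes — lawful.

(1) not (supervisor present) — not satisfied.
(i) no residence in 150 ft — holds.
(ii) ≥5 days' notice — fails.
(a) = T OR F = true.
(i) Schedule A material — not met.
(ii) coverage ≥ $100,000 — holds.
(b) = F OR T = true.
(A) holds permit — met.
(B) site inspected — satisfied.
(C) no prior violation — met.
(i): T AND T AND T → true.
(ii) own property — fails.
So (c) is satisfied (T OR F).
(2) = T AND T AND T = true.
Overall = F OR T = true.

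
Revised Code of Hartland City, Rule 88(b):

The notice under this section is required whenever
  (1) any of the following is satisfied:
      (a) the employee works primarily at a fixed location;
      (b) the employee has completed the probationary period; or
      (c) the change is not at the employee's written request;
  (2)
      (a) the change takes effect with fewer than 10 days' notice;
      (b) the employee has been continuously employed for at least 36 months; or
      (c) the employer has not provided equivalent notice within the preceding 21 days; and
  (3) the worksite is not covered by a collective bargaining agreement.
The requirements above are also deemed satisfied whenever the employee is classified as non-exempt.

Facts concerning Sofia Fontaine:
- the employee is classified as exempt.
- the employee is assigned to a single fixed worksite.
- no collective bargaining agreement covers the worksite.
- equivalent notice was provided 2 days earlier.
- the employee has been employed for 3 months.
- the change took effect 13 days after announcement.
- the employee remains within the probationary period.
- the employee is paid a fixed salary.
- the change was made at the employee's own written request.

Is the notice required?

No — not required.

(a) fixed location — satisfied.
(b) past probation — not satisfied.
(c) not employee-requested — not satisfied.
(1) = T OR F OR F = true.
(a) < 10 days' notice — not met.
(b) tenure ≥ 36 mo. — not met.
(c) no recent notice — fails.
(2): F OR F OR F → false.
(3) no CBA — holds.
Overall = T AND F AND T = false.
Exception (non-exempt) — not satisfied.
Result: main false OR exception false → false.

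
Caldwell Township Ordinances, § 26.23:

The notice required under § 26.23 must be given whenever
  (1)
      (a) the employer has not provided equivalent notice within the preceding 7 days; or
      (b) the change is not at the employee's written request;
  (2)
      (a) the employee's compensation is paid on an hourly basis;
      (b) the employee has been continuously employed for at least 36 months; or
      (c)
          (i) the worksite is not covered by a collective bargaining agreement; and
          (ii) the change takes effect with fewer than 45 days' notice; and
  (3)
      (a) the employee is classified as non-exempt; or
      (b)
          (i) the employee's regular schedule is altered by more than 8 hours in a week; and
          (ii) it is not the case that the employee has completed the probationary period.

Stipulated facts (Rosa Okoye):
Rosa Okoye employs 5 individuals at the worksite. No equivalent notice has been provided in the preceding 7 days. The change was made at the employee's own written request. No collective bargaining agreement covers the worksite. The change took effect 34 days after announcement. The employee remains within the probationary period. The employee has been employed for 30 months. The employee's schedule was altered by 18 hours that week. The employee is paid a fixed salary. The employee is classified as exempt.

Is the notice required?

(a) no recent notice — holds.
(b) not employee-requested — fails.
(1) = T OR F = true.
(a) hourly-paid — fails.
(b) tenure ≥ 36 mo. — not met.
(i) no CBA — satisfied.
(ii) < 45 days' notice — holds.
(c) = T AND T = true.
So (2) is satisfied (F OR F OR T).
(a) non-exempt — not met.
(i) schedule shift > 8h — met.
(ii) not (past probation) — met.
So (b) is satisfied (T AND T).
(3) = F OR T = true.
Overall = T AND T AND T = true.

Yes — required.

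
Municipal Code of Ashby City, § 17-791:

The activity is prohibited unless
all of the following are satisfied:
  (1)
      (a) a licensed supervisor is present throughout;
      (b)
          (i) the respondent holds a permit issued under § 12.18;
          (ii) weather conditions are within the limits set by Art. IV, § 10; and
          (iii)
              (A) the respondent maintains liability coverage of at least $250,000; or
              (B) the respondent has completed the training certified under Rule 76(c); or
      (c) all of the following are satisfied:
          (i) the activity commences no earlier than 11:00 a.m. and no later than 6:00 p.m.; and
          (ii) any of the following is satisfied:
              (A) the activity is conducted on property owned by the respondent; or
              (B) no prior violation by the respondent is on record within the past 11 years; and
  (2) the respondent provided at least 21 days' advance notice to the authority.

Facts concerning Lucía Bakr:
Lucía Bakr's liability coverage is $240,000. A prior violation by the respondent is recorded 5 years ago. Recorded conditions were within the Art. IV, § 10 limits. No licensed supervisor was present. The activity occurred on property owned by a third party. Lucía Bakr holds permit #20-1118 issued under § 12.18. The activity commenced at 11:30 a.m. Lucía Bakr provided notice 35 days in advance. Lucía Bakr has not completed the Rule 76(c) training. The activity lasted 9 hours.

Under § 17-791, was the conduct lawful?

(a) supervisor present — not met.
(i) holds permit — holds.
(ii) weather ok — met.
(A) coverage ≥ $250,000 — not satisfied.
(B) training certified — not satisfied.
(iii) = F OR F = false.
(b) = T AND T AND F = false.
(i) start within hours — holds.
(A) own property — not satisfied.
(B) no prior violation — not satisfied.
(ii) = F OR F = false.
So (c) is not satisfied (T AND F).
So (1) is not satisfied (F OR F OR F).
(2) ≥21 days' notice — holds.
Overall: F AND T → false.

No — unlawful.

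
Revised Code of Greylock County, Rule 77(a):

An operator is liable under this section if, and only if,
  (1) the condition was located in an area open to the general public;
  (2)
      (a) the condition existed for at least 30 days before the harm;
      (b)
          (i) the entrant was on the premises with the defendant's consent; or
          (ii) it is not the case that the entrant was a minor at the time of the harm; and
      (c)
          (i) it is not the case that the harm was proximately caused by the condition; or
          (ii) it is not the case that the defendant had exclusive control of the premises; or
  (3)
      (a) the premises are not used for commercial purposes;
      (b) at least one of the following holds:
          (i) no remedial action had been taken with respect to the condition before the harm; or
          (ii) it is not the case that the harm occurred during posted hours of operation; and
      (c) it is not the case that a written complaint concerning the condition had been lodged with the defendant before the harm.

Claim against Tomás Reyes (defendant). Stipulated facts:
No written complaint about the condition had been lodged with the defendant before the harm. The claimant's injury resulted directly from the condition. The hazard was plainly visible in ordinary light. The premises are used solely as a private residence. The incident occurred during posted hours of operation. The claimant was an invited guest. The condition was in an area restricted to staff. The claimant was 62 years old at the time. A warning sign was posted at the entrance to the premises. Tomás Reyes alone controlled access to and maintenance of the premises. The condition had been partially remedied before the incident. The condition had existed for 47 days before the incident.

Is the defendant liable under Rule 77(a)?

(1) public area — not satisfied.
(a) condition ≥30 days old — satisfied.
(i) consent to enter — holds.
(ii) not (entrant a minor) — satisfied.
(b) = T OR T = true.
(i) not (proximate cause) — fails.
(ii) not (exclusive control) — not met.
(c): F OR F → false.
(2): T AND T AND F → false.
(a) not (commercial use) — met.
(i) no remedial action — fails.
(ii) not (during posted hours) — not satisfied.
So (b) is not satisfied (F OR F).
(c) not (complaint lodged) — met.
(3): T AND F AND T → false.
Overall = F OR F OR F = false.

No — not liable.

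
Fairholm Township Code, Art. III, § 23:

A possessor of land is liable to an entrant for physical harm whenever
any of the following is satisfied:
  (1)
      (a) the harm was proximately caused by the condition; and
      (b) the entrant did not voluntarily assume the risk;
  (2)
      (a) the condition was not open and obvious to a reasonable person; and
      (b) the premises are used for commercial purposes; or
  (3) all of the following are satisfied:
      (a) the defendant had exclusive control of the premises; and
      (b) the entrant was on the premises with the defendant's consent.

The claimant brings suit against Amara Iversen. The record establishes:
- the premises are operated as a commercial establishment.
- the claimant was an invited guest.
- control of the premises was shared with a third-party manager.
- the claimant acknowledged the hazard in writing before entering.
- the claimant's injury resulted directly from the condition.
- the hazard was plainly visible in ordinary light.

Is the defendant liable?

(a) proximate cause — holds.
(b) no assumed risk — not met.
(1): T AND F → false.
(a) not open/obvious — not met.
(b) commercial use — holds.
(2) = F AND T = false.
(a) exclusive control — fails.
(b) consent to enter — holds.
(3): F AND T → false.
Overall: F OR F OR F → false.

No — not liable.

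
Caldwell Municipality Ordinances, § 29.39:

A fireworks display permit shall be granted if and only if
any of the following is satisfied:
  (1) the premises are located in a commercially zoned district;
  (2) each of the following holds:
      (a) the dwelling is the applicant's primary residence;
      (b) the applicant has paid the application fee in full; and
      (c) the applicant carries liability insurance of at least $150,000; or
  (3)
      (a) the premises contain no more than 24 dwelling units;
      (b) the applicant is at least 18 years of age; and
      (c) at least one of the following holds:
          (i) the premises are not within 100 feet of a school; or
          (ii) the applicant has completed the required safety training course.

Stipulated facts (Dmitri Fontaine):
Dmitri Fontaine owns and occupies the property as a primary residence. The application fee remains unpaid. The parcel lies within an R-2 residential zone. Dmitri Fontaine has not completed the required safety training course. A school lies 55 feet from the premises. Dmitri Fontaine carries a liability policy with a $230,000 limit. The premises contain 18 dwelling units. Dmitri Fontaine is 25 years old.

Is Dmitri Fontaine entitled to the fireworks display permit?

No — denied.

(1) commercially zoned — fails.
(a) primary residence — met.
(b) fee paid — not met.
(c) insurance ≥ $150,000 — satisfied.
(2): T AND F AND T → false.
(a) ≤ 24 units — holds.
(b) age ≥ 18 — holds.
(i) ≥100 ft from school — not met.
(ii) safety training — not met.
So (c) is not satisfied (F OR F).
So (3) is not satisfied (T AND T AND F).
So Overall is not satisfied (F OR F OR F).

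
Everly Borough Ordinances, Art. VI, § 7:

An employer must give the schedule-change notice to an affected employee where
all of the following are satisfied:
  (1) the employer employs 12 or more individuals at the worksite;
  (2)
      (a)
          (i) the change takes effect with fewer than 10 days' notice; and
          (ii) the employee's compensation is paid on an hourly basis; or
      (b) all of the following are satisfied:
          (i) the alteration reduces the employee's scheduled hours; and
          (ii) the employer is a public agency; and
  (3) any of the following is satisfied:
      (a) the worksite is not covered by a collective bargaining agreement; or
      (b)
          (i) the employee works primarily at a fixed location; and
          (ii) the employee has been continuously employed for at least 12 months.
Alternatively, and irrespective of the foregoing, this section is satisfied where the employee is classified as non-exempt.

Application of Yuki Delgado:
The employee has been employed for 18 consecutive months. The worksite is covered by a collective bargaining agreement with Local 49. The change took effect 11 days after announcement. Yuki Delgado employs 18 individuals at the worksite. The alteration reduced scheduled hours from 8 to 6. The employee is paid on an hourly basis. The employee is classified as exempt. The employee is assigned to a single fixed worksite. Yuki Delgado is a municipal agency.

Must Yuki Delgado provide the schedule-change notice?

Yes — required.

(1) ≥ 12 at site — met.
(i) < 10 days' notice — not satisfied.
(ii) hourly-paid — satisfied.
So (a) is not satisfied (F AND T).
(i) hours reduced — met.
(ii) public agency — satisfied.
(b) = T AND T = true.
So (2) is satisfied (F OR T).
(a) no CBA — fails.
(i) fixed location — met.
(ii) tenure ≥ 12 mo. — met.
(b): T AND T → true.
So (3) is satisfied (F OR T).
Overall: T AND T AND T → true.
Exception (non-exempt) — not satisfied.
Result: main true OR exception false → true.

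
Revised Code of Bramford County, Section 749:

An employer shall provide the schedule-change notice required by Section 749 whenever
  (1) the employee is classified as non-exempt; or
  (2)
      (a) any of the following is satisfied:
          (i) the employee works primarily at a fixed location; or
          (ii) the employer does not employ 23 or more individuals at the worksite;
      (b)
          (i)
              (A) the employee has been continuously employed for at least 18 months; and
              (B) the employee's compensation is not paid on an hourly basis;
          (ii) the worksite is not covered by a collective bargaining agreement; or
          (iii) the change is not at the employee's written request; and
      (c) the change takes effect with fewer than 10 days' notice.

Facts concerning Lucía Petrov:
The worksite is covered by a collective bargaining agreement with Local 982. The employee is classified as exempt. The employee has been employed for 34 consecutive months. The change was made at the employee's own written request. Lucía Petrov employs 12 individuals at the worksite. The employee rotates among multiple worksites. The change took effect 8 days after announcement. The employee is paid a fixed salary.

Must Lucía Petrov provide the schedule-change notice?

Yes — required.

(1) non-exempt — not satisfied.
(i) fixed location — fails.
(ii) not (≥ 23 at site) — met.
(a): F OR T → true.
(A) tenure ≥ 18 mo. — met.
(B) not (hourly-paid) — met.
(i): T AND T → true.
(ii) no CBA — not met.
(iii) not employee-requested — not satisfied.
(b): T OR F OR F → true.
(c) < 10 days' notice — satisfied.
So (2) is satisfied (T AND T AND T).
Overall = F OR T = true.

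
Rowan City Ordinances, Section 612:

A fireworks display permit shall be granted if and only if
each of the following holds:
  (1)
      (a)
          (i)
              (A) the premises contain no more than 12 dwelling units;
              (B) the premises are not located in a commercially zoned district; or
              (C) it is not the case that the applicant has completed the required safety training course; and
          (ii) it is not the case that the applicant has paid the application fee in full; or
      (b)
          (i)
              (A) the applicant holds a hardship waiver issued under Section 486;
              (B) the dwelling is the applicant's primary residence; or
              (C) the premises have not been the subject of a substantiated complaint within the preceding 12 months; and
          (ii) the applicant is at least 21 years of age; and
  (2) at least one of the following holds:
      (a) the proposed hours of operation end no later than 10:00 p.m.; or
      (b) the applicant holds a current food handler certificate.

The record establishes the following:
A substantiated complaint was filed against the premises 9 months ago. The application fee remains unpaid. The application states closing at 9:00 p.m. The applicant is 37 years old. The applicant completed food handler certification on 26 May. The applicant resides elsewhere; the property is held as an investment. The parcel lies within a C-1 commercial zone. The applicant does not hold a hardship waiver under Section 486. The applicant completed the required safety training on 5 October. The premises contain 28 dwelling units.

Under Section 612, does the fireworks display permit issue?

(A) ≤ 12 units — fails.
(B) not (commercially zoned) — not satisfied.
(C) not (safety training) — fails.
(i): F OR F OR F → false.
(ii) not (fee paid) — holds.
(a): F AND T → false.
(A) hardship waiver — fails.
(B) primary residence — not satisfied.
(C) no complaint in 12 mo. — not met.
So (i) is not satisfied (F OR F OR F).
(ii) age ≥ 21 — holds.
(b): F AND T → false.
(1): F OR F → false.
(a) closes by 10 p.m. — holds.
(b) food handler cert. — holds.
(2) = T OR T = true.
Overall: F AND T → false.

No — denied.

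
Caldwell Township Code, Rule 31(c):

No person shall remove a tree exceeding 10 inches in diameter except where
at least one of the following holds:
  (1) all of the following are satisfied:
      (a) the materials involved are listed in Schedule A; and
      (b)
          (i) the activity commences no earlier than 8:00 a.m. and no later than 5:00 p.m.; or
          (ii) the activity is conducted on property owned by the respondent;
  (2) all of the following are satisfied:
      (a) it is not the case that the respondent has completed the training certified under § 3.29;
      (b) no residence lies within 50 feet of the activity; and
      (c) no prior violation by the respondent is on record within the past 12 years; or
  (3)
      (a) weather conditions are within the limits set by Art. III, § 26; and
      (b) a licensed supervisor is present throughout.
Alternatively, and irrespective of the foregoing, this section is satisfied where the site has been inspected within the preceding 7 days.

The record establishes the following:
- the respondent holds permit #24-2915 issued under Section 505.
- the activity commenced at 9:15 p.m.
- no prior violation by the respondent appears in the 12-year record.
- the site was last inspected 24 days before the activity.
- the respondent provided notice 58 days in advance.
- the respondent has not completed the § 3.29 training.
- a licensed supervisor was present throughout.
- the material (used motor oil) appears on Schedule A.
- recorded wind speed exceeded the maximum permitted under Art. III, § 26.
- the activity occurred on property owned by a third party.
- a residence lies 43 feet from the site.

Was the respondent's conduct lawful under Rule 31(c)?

(a) Schedule A material — met.
(i) start within hours — fails.
(ii) own property — fails.
So (b) is not satisfied (F OR F).
(1) = T AND F = false.
(a) not (training certified) — satisfied.
(b) no residence in 50 ft — not satisfied.
(c) no prior violation — holds.
So (2) is not satisfied (T AND F AND T).
(a) weather ok — not met.
(b) supervisor present — satisfied.
(3) = F AND T = false.
Overall = F OR F OR F = false.
Exception (site inspected) — not satisfied.
Result: main false OR exception false → false.

No — unlawful.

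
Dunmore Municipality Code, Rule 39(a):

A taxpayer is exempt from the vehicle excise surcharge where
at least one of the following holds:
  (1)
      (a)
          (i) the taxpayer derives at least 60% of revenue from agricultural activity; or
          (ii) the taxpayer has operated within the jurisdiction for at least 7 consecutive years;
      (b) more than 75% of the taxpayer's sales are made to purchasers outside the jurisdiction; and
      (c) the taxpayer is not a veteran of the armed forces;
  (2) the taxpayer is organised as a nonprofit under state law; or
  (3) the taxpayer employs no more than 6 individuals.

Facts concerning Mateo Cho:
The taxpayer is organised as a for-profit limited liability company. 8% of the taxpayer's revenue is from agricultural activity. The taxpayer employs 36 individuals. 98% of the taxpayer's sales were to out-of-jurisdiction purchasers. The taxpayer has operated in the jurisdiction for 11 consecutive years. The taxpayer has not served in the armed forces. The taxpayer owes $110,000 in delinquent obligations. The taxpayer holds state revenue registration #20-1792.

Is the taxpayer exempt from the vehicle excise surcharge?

(i) ≥60% agricultural — not met.
(ii) ≥ 7 yrs in jurisdiction — met.
(a): F OR T → true.
(b) >75% out-of-jur. sales — met.
(c) not (veteran) — satisfied.
(1) = T AND T AND T = true.
(2) nonprofit — not satisfied.
(3) ≤ 6 employees — fails.
Overall: T OR F OR F → true.

Yes — exempt.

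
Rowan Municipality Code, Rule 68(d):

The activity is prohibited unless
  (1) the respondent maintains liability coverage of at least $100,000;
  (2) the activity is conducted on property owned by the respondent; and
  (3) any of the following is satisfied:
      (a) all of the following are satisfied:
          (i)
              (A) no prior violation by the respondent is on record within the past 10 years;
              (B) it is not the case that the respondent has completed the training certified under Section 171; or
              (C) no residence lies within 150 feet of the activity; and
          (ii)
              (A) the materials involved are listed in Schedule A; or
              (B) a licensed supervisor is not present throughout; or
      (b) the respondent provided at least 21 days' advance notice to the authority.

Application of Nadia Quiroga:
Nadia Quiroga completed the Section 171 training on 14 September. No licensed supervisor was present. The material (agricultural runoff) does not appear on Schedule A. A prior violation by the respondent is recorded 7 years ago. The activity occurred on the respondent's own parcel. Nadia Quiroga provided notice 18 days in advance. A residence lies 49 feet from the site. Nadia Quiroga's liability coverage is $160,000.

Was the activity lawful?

No — unlawful.

(1) coverage ≥ $100,000 — satisfied.
(2) own property — met.
(A) no prior violation — fails.
(B) not (training certified) — fails.
(C) no residence in 150 ft — fails.
(i) = F OR F OR F = false.
(A) Schedule A material — fails.
(B) not (supervisor present) — satisfied.
(ii): F OR T → true.
So (a) is not satisfied (F AND T).
(b) ≥21 days' notice — not satisfied.
(3): F OR F → false.
Overall: T AND T AND F → false.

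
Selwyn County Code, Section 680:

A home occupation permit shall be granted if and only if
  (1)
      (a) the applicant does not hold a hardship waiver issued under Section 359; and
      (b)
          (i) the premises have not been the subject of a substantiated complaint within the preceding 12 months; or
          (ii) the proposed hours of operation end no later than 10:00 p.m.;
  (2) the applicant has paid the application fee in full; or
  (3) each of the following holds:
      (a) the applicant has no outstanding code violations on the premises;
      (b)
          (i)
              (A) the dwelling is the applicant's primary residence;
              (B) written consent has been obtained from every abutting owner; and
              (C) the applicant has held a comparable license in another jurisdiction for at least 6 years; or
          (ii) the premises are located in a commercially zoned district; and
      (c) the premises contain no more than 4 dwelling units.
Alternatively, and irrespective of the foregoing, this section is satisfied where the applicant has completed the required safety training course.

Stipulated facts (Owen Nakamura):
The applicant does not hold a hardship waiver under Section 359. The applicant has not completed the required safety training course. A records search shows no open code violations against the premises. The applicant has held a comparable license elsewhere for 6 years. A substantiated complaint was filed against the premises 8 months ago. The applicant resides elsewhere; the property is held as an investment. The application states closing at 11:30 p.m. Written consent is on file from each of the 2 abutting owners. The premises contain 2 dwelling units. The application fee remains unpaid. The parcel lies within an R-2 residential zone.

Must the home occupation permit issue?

No — denied.

(a) not (hardship waiver) — holds.
(i) no complaint in 12 mo. — not met.
(ii) closes by 10 p.m. — not met.
(b) = F OR F = false.
(1) = T AND F = false.
(2) fee paid — not satisfied.
(a) no code violations — holds.
(A) primary residence — not met.
(B) all abutters consent — holds.
(C) prior license ≥ 6 yr — satisfied.
(i) = F AND T AND T = false.
(ii) commercially zoned — not met.
(b): F OR F → false.
(c) ≤ 4 units — holds.
(3): T AND F AND T → false.
So Overall is not satisfied (F OR F OR F).
Exception (safety training) — not satisfied.
Result: main false OR exception false → false.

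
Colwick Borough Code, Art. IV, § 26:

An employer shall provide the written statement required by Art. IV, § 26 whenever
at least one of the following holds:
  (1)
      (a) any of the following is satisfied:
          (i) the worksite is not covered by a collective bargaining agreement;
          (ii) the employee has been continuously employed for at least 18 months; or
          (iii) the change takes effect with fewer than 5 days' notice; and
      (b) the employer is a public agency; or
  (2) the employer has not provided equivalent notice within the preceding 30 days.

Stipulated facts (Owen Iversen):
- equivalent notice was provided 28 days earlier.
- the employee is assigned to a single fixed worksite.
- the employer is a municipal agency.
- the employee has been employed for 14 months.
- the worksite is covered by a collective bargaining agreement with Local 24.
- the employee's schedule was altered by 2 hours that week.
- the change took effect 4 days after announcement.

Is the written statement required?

(i) no CBA — not satisfied.
(ii) tenure ≥ 18 mo. — fails.
(iii) < 5 days' notice — satisfied.
(a) = F OR F OR T = true.
(b) public agency — met.
So (1) is satisfied (T AND T).
(2) no recent notice — not satisfied.
Overall = T OR F = true.

Yes — required.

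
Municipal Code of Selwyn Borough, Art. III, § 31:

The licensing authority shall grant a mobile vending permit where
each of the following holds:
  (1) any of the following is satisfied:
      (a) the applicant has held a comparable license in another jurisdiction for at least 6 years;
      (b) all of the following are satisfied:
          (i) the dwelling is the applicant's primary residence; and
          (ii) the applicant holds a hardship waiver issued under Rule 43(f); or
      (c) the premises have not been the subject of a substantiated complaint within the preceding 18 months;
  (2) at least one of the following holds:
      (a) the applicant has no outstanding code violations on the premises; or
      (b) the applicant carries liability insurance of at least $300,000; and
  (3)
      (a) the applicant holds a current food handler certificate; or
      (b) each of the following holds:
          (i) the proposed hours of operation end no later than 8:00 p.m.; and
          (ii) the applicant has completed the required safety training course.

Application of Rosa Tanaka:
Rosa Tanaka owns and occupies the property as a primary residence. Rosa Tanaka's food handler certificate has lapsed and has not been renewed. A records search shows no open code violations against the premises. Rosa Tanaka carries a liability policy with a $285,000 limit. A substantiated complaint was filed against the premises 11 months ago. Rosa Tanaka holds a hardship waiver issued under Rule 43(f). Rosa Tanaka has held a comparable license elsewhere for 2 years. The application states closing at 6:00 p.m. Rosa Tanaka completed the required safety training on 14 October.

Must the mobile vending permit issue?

Yes — granted.

(a) prior license ≥ 6 yr — not met.
(i) primary residence — holds.
(ii) hardship waiver — satisfied.
(b): T AND T → true.
(c) no complaint in 18 mo. — fails.
(1) = F OR T OR F = true.
(a) no code violations — satisfied.
(b) insurance ≥ $300,000 — not satisfied.
(2) = T OR F = true.
(a) food handler cert. — not met.
(i) closes by 8 p.m. — met.
(ii) safety training — satisfied.
So (b) is satisfied (T AND T).
(3) = F OR T = true.
So Overall is satisfied (T AND T AND T).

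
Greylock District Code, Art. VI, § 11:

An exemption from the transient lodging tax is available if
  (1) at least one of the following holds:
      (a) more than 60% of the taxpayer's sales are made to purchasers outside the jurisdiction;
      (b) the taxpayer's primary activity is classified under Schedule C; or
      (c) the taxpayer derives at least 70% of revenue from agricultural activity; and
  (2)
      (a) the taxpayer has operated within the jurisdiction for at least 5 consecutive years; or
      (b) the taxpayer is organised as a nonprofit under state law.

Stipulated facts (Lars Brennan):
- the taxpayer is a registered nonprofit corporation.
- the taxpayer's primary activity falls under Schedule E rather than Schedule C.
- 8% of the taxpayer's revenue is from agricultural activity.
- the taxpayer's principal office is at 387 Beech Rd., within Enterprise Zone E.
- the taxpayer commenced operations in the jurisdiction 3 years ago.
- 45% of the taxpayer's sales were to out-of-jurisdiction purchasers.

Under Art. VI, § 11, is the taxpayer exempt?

No — not exempt.

(a) >60% out-of-jur. sales — not satisfied.
(b) Schedule C activity — not satisfied.
(c) ≥70% agricultural — not satisfied.
So (1) is not satisfied (F OR F OR F).
(a) ≥ 5 yrs in jurisdiction — not met.
(b) nonprofit — satisfied.
(2): F OR T → true.
So Overall is not satisfied (F AND T).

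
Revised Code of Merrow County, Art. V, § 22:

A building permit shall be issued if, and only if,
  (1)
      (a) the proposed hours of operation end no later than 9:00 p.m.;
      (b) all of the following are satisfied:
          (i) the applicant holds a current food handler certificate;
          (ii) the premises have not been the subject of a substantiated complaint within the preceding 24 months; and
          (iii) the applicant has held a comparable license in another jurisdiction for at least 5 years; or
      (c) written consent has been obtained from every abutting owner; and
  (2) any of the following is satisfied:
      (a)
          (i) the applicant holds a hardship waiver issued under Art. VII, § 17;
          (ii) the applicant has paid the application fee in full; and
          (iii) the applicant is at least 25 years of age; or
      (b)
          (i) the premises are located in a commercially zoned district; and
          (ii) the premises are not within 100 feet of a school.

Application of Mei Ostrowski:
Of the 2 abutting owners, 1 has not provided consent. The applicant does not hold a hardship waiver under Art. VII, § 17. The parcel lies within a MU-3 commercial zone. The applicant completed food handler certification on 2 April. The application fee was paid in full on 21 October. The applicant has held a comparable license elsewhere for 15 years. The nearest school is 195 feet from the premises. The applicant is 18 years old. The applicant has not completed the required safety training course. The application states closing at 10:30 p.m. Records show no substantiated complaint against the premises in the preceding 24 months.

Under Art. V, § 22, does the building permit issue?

(a) closes by 9 p.m. — fails.
(i) food handler cert. — met.
(ii) no complaint in 24 mo. — met.
(iii) prior license ≥ 5 yr — satisfied.
(b) = T AND T AND T = true.
(c) all abutters consent — fails.
(1): F OR T OR F → true.
(i) hardship waiver — not met.
(ii) fee paid — holds.
(iii) age ≥ 25 — fails.
(a) = F AND T AND F = false.
(i) commercially zoned — satisfied.
(ii) ≥100 ft from school — satisfied.
(b): T AND T → true.
(2): F OR T → true.
So Overall is satisfied (T AND T).

Yes — granted.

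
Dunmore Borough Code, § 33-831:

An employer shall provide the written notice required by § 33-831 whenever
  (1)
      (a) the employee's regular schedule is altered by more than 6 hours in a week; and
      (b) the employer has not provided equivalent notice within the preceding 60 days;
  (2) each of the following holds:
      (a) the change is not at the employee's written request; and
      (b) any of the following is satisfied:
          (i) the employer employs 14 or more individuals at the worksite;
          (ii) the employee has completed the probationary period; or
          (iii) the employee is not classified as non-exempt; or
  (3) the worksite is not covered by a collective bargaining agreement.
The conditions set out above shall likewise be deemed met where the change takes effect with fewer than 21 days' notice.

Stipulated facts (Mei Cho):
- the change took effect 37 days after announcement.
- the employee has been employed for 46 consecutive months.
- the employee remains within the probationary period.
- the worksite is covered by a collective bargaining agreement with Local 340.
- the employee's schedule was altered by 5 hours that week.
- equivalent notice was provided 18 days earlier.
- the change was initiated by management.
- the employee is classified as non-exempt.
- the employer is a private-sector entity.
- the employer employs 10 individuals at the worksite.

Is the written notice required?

No — not required.

(a) schedule shift > 6h — fails.
(b) no recent notice — not met.
(1): F AND F → false.
(a) not employee-requested — satisfied.
(i) ≥ 14 at site — fails.
(ii) past probation — fails.
(iii) not (non-exempt) — not met.
(b): F OR F OR F → false.
(2) = T AND F = false.
(3) no CBA — not satisfied.
So Overall is not satisfied (F OR F OR F).
Exception (< 21 days' notice) — not satisfied.
Result: main false OR exception false → false.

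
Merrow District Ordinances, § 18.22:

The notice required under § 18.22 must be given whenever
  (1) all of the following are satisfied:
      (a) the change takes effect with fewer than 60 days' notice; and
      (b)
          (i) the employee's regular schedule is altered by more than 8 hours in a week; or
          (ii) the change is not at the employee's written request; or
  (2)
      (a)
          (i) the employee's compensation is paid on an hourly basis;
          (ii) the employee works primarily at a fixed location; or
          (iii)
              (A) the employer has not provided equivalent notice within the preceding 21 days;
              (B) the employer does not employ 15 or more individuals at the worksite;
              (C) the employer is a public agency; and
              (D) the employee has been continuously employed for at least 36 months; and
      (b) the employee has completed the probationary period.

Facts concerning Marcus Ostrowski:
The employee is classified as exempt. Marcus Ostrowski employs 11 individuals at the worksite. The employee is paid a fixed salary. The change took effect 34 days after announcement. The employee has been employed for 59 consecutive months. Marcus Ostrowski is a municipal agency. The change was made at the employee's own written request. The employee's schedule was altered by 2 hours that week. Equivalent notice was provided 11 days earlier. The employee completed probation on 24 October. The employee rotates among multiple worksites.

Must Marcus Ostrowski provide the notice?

No — not required.

(a) < 60 days' notice — satisfied.
(i) schedule shift > 8h — not met.
(ii) not employee-requested — not satisfied.
So (b) is not satisfied (F OR F).
So (1) is not satisfied (T AND F).
(i) hourly-paid — fails.
(ii) fixed location — fails.
(A) no recent notice — fails.
(B) not (≥ 15 at site) — holds.
(C) public agency — holds.
(D) tenure ≥ 36 mo. — satisfied.
(iii) = F AND T AND T AND T = false.
(a) = F OR F OR F = false.
(b) past probation — met.
(2): F AND T → false.
Overall: F OR F → false.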